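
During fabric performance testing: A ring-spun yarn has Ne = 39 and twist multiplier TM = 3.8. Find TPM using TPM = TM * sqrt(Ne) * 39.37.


Formula: TPM = TM * sqrt(Ne) * 39.37
Step 1: sqrt(Ne) = sqrt(39) = 6.245
Step 2: TM * sqrt(Ne) = 3.8 * 6.245 = 23.731
Step 3: TPM = 23.731 * 39.37 = 934 twists/m

934 twists/m


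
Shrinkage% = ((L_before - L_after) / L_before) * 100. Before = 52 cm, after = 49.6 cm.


Formula: Shrinkage% = ((L_before - L_after) / L_before) * 100
Step 1: Shrinkage = 52 - 49.6 = 2.4 cm
Step 2: Shrinkage% = (2.4 / 52) * 100
Step 3: Shrinkage% = 0.046154 * 100 = 4.6154% ≈ 4.6%

4.6%


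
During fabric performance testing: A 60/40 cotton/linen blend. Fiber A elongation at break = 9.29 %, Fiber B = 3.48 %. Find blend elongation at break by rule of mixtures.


Formula: Blend property = (fraction_A * property_A) + (fraction_B * property_B)
Step 1: Contribution A = 60/100 * 9.29 % = 5.574 %
Step 2: Contribution B = 40/100 * 3.48 % = 1.392 %
Step 3: Blend elongation at break = 5.574 + 1.392 = 6.966 %

6.966 %


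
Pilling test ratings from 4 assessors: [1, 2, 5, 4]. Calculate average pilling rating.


Formula: Mean = sum / count
Sum = 1 + 2 + 5 + 4 = 12
Mean = 12 / 4 = 3.0

3.0


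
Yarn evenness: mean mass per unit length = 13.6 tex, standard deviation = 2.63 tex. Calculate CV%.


Formula: CV% = (standard deviation / mean) * 100
Step 1: Ratio = 2.63 / 13.6 = 0.193382
Step 2: CV% = 0.193382 * 100 = 19.3382% ≈ 19.3%

19.3%


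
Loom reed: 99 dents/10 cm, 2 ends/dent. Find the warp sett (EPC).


Formula: EPC = (dents per 10 cm * ends per dent) / 10
Step 1: Total ends per 10 cm = 99 * 2 = 198
Step 2: EPC = 198 / 10 = 19.8 ends/cm

19.8 ends/cm


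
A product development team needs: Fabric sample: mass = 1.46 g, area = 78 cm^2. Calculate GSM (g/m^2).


Formula: GSM = mass_g / area_m2
Step 1: Convert area: 78 cm^2 = 78 / 10000 = 0.0078 m^2
Step 2: GSM = 1.46 g / 0.0078 m^2 = 187.2 g/m^2

187.2 g/m^2


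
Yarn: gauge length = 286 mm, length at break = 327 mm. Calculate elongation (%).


Formula: Elongation (%) = ((L_break - L0) / L0) * 100
Step 1: Extension = 327 - 286 = 41 mm
Step 2: Elongation = (41 / 286) * 100
Step 3: Elongation = 0.143357 * 100 = 14.3357% ≈ 14.3%

14.3%


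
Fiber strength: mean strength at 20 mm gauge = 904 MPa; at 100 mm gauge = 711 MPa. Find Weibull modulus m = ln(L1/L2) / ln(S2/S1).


Formula: m = ln(L1/L2) / ln(S2/S1)
Step 1: ln(L1/L2) = ln(20/100) = -1.60944
Step 2: S2/S1 = 711/904 = 0.7865
Step 3: ln(S2/S1) = ln(0.7865) = -0.24016
Step 4: m = -1.60944 / -0.24016 = 6.70

6.70 (Weibull m)


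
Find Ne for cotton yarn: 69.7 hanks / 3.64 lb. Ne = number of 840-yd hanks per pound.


Formula: Ne = hanks / mass_lb
Substituting: Ne = 69.7 / 3.64
Ne = 19.1

19.1 Ne


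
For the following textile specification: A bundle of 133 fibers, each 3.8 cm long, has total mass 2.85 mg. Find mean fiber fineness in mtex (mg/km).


Formula: fineness (mtex) = mass (mg) / total length (km) = (mass_mg / total_length_m) * 1000
Step 1: Convert fiber length: 3.8 cm = 0.038 m
Step 2: Total fiber length = 133 * 0.038 = 5.054 m
Step 3: Linear density = 2.85 mg / 5.054 m = 0.5639 mg/m
Step 4: fineness = 0.5639 * 1000 = 563.9 mtex

563.9 mtex


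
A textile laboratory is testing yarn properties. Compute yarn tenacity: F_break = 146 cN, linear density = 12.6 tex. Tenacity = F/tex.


Formula: Tenacity = Breaking force / Linear density
Tenacity = 146 cN / 12.6 tex
Tenacity = 11.59 cN/tex

11.59 cN/tex


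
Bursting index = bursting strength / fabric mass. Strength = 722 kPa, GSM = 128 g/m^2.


Formula: Bursting Index = Bursting Strength / Fabric GSM
BI = 722 kPa / 128 g/m^2
BI = 5.641 kPa/(g/m^2)

5.641 kPa/(g/m^2)


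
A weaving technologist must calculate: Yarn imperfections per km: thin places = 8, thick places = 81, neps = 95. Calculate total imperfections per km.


Formula: Total = thin places + thick places + neps
Total = 8 + 81 + 95
Total = 184 imperfections/km

184 imperfections/km


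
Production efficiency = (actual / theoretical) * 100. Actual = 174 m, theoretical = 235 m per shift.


Formula: Efficiency% = (Actual output / Theoretical output) * 100
Efficiency% = (174 / 235) * 100
Efficiency% = 0.740426 * 100 = 74.0426% ≈ 74.0%

74.0%


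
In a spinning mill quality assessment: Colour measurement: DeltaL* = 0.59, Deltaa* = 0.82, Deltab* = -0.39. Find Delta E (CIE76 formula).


Formula: Delta E = sqrt(dL*^2 + da*^2 + db*^2)
Step 1: dL*^2 = 0.59^2 = 0.3481
Step 2: da*^2 = 0.82^2 = 0.6724
Step 3: db*^2 = (-0.39)^2 = 0.1521
Step 4: Sum = 0.3481 + 0.6724 + 0.1521 = 1.1726
Step 5: Delta E = sqrt(1.1726) = 1.08

1.08 Delta E


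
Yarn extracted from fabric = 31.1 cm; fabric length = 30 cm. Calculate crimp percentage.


Formula: Crimp% = ((L_yarn - L_fabric) / L_fabric) * 100
Step 1: Extension = 31.1 - 30 = 1.1 cm
Step 2: Crimp% = (1.1 / 30) * 100
Step 3: Crimp% = 0.036667 * 100 = 3.6667% ≈ 3.7%

3.7%


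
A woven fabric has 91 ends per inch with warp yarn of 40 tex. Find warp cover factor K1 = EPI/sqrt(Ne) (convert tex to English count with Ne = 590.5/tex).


Formula: K1 = EPI / sqrt(Ne), with Ne = 590.5 / tex_warp
Step 1: Ne = 590.5 / 40 = 14.763
Step 2: sqrt(Ne) = sqrt(14.763) = 3.8423
Step 3: K1 = 91 / 3.8423 = 23.7

23.7


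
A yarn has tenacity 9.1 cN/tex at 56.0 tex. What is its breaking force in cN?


Formula: Breaking force = Tenacity * Linear density
F = 9.1 cN/tex * 56.0 tex
F = 509.60 cN

509.60 cN


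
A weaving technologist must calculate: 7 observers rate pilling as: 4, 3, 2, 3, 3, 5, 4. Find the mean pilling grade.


Formula: Mean = sum / count
Sum = 4 + 3 + 2 + 3 + 3 + 5 + 4 = 24
Mean = 24 / 7 = 3.4

3.4


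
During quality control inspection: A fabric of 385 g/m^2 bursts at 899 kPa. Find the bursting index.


Formula: Bursting Index = Bursting Strength / Fabric GSM
BI = 899 kPa / 385 g/m^2
BI = 2.335 kPa/(g/m^2)

2.335 kPa/(g/m^2)


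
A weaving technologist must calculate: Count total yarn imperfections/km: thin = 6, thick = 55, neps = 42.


Formula: Total = thin places + thick places + neps
Total = 6 + 55 + 42
Total = 103 imperfections/km

103 imperfections/km


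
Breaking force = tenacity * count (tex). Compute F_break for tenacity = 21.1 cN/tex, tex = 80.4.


Formula: Breaking force = Tenacity * Linear density
F = 21.1 cN/tex * 80.4 tex
F = 1696.44 cN

1696.44 cN


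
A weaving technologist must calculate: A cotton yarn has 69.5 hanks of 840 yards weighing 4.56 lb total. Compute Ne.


Formula: Ne = hanks / mass_lb
Substituting: Ne = 69.5 / 4.56
Ne = 15.2

15.2 Ne


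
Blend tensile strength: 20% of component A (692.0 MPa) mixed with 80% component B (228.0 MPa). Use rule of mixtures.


Formula: Blend property = (fraction_A * property_A) + (fraction_B * property_B)
Step 1: Contribution A = 20/100 * 692.0 MPa = 138.4 MPa
Step 2: Contribution B = 80/100 * 228.0 MPa = 182.4 MPa
Step 3: Blend tensile strength = 138.4 + 182.4 = 320.8 MPa

320.8 MPa


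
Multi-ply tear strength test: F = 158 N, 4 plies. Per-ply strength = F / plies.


Formula: Per-ply strength = Total force / Number of plies
Per-ply = 158 N / 4
Per-ply = 39.5 N

39.5 N


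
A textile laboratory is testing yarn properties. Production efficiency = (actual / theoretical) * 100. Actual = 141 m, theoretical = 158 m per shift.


Formula: Efficiency% = (Actual output / Theoretical output) * 100
Efficiency% = (141 / 158) * 100
Efficiency% = 0.892405 * 100 = 89.2405% ≈ 89.2%

89.2%


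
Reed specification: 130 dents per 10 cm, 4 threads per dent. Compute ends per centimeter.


Formula: EPC = (dents per 10 cm * ends per dent) / 10
Step 1: Total ends per 10 cm = 130 * 4 = 520
Step 2: EPC = 520 / 10 = 52.0 ends/cm

52.0 ends/cm


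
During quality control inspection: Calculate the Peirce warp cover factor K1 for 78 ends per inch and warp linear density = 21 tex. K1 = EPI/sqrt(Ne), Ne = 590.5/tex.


Formula: K1 = EPI / sqrt(Ne), with Ne = 590.5 / tex_warp
Step 1: Ne = 590.5 / 21 = 28.119
Step 2: sqrt(Ne) = sqrt(28.119) = 5.3027
Step 3: K1 = 78 / 5.3027 = 14.7

14.7


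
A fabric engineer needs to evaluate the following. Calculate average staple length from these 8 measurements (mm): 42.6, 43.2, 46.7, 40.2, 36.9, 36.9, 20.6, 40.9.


Formula: Mean = sum of lengths / count
Sum = 42.6 + 43.2 + 46.7 + 40.2 + 36.9 + 36.9 + 20.6 + 40.9
Sum = 308.0 mm
Mean = 308.0 / 8 = 38.50 mm

38.50 mm


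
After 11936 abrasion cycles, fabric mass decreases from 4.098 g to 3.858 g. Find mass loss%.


Formula: Mass loss% = ((m_before - m_after) / m_before) * 100
Step 1: Mass loss = 4.098 - 3.858 = 0.24 g
Step 2: Ratio = 0.24 / 4.098 = 0.0585652
Step 3: Mass loss% = 0.0585652 * 100 = 5.85652% ≈ 5.86%

5.86%


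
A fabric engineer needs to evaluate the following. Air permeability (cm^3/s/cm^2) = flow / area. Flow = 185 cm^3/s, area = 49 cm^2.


Formula: Air Permeability = Airflow / Test Area
AP = 185 cm^3/s / 49 cm^2
AP = 3.8 cm^3/s/cm^2

3.8 cm^3/s/cm^2


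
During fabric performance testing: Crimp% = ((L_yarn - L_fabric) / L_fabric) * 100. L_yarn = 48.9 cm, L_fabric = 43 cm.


Formula: Crimp% = ((L_yarn - L_fabric) / L_fabric) * 100
Step 1: Extension = 48.9 - 43 = 5.9 cm
Step 2: Crimp% = (5.9 / 43) * 100
Step 3: Crimp% = 0.137209 * 100 = 13.7209% ≈ 13.7%

13.7%


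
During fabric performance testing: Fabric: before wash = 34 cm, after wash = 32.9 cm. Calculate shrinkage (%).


Formula: Shrinkage% = ((L_before - L_after) / L_before) * 100
Step 1: Shrinkage = 34 - 32.9 = 1.1 cm
Step 2: Shrinkage% = (1.1 / 34) * 100
Step 3: Shrinkage% = 0.032353 * 100 = 3.2353% ≈ 3.2%

3.2%


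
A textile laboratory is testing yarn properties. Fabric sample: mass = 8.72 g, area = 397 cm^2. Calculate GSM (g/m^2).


Formula: GSM = mass_g / area_m2
Step 1: Convert area: 397 cm^2 = 397 / 10000 = 0.0397 m^2
Step 2: GSM = 8.72 g / 0.0397 m^2 = 219.6 g/m^2

219.6 g/m^2


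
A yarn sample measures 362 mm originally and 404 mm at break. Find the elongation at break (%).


Formula: Elongation (%) = ((L_break - L0) / L0) * 100
Step 1: Extension = 404 - 362 = 42 mm
Step 2: Elongation = (42 / 362) * 100
Step 3: Elongation = 0.116022 * 100 = 11.6022% ≈ 11.6%

11.6%


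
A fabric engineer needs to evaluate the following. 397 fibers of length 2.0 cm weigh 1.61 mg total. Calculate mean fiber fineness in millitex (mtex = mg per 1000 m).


Formula: fineness (mtex) = mass (mg) / total length (km) = (mass_mg / total_length_m) * 1000
Step 1: Convert fiber length: 2.0 cm = 0.02 m
Step 2: Total fiber length = 397 * 0.02 = 7.94 m
Step 3: Linear density = 1.61 mg / 7.94 m = 0.2028 mg/m
Step 4: fineness = 0.2028 * 1000 = 202.8 mtex

202.8 mtex


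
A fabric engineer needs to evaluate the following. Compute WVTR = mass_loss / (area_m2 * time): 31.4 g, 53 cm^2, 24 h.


Formula: WVTR = mass_loss / (area * time)
Step 1: Convert area: 53 cm^2 = 0.0053 m^2
Step 2: WVTR = 31.4 g / (0.0053 m^2 * 24 h)
Step 3: WVTR = 31.4 / 0.1272 = 246.9 g/m^2/h

246.9 g/m^2/h


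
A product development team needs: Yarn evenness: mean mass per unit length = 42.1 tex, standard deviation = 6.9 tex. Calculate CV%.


Formula: CV% = (standard deviation / mean) * 100
Step 1: Ratio = 6.9 / 42.1 = 0.163895
Step 2: CV% = 0.163895 * 100 = 16.3895% ≈ 16.4%

16.4%


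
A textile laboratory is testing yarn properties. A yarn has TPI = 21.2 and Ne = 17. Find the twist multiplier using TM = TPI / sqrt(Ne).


Formula: TM = TPI / sqrt(Ne)
Step 1: sqrt(Ne) = sqrt(17) = 4.1231
Step 2: TM = 21.2 / 4.1231 = 5.14

5.14 TM


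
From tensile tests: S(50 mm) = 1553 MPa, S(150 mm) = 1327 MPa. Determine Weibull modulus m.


Formula: m = ln(L1/L2) / ln(S2/S1)
Step 1: ln(L1/L2) = ln(50/150) = -1.09861
Step 2: S2/S1 = 1327/1553 = 0.85448
Step 3: ln(S2/S1) = ln(0.85448) = -0.15726
Step 4: m = -1.09861 / -0.15726 = 6.99

6.99 (Weibull m)


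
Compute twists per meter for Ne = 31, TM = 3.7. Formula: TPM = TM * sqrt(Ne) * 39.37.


Formula: TPM = TM * sqrt(Ne) * 39.37
Step 1: sqrt(Ne) = sqrt(31) = 5.5678
Step 2: TM * sqrt(Ne) = 3.7 * 5.5678 = 20.6009
Step 3: TPM = 20.6009 * 39.37 = 811 twists/m

811 twists/m


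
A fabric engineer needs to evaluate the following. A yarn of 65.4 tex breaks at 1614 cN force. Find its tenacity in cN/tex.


Formula: Tenacity = Breaking force / Linear density
Tenacity = 1614 cN / 65.4 tex
Tenacity = 24.68 cN/tex

24.68 cN/tex


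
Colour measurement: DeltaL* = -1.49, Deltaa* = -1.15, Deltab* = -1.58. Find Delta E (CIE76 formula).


Formula: Delta E = sqrt(dL*^2 + da*^2 + db*^2)
Step 1: dL*^2 = (-1.49)^2 = 2.2201
Step 2: da*^2 = (-1.15)^2 = 1.3225
Step 3: db*^2 = (-1.58)^2 = 2.4964
Step 4: Sum = 2.2201 + 1.3225 + 2.4964 = 6.039
Step 5: Delta E = sqrt(6.039) = 2.46

2.46 Delta E


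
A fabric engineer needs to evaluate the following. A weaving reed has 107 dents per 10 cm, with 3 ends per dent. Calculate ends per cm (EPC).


Formula: EPC = (dents per 10 cm * ends per dent) / 10
Step 1: Total ends per 10 cm = 107 * 3 = 321
Step 2: EPC = 321 / 10 = 32.1 ends/cm

32.1 ends/cm


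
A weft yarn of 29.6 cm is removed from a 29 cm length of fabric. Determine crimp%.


Formula: Crimp% = ((L_yarn - L_fabric) / L_fabric) * 100
Step 1: Extension = 29.6 - 29 = 0.6 cm
Step 2: Crimp% = (0.6 / 29) * 100
Step 3: Crimp% = 0.02069 * 100 = 2.069% ≈ 2.1%

2.1%


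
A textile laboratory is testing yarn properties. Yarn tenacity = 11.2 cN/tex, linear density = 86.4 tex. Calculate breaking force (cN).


Formula: Breaking force = Tenacity * Linear density
F = 11.2 cN/tex * 86.4 tex
F = 967.68 cN

967.68 cN


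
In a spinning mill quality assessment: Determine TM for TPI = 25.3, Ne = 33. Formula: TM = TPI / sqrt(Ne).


Formula: TM = TPI / sqrt(Ne)
Step 1: sqrt(Ne) = sqrt(33) = 5.7446
Step 2: TM = 25.3 / 5.7446 = 4.40

4.40 TM


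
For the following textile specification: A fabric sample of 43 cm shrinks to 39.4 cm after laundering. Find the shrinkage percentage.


Formula: Shrinkage% = ((L_before - L_after) / L_before) * 100
Step 1: Shrinkage = 43 - 39.4 = 3.6 cm
Step 2: Shrinkage% = (3.6 / 43) * 100
Step 3: Shrinkage% = 0.083721 * 100 = 8.3721% ≈ 8.4%

8.4%


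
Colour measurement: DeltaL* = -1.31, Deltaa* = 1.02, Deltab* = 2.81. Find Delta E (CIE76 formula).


Formula: Delta E = sqrt(dL*^2 + da*^2 + db*^2)
Step 1: dL*^2 = (-1.31)^2 = 1.7161
Step 2: da*^2 = 1.02^2 = 1.0404
Step 3: db*^2 = 2.81^2 = 7.8961
Step 4: Sum = 1.7161 + 1.0404 + 7.8961 = 10.6526
Step 5: Delta E = sqrt(10.6526) = 3.26

3.26 Delta E


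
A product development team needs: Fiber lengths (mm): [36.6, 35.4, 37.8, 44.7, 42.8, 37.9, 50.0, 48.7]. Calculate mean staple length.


Formula: Mean = sum of lengths / count
Sum = 36.6 + 35.4 + 37.8 + 44.7 + 42.8 + 37.9 + 50.0 + 48.7
Sum = 333.9 mm
Mean = 333.9 / 8 = 41.74 mm

41.74 mm


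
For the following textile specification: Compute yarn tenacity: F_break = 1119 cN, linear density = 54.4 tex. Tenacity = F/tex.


Formula: Tenacity = Breaking force / Linear density
Tenacity = 1119 cN / 54.4 tex
Tenacity = 20.57 cN/tex

20.57 cN/tex


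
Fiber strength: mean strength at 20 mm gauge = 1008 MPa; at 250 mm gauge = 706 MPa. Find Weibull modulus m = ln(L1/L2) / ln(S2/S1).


Formula: m = ln(L1/L2) / ln(S2/S1)
Step 1: ln(L1/L2) = ln(20/250) = -2.52573
Step 2: S2/S1 = 706/1008 = 0.7004
Step 3: ln(S2/S1) = ln(0.7004) = -0.35610
Step 4: m = -2.52573 / -0.35610 = 7.09

7.09 (Weibull m)


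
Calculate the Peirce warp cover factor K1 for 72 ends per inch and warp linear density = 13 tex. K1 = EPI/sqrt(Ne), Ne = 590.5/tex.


Formula: K1 = EPI / sqrt(Ne), with Ne = 590.5 / tex_warp
Step 1: Ne = 590.5 / 13 = 45.423
Step 2: sqrt(Ne) = sqrt(45.423) = 6.7397
Step 3: K1 = 72 / 6.7397 = 10.7

10.7


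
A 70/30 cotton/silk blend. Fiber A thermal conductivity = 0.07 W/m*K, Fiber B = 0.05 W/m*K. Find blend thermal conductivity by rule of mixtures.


Formula: Blend property = (fraction_A * property_A) + (fraction_B * property_B)
Step 1: Contribution A = 70/100 * 0.07 W/m*K = 0.049 W/m*K
Step 2: Contribution B = 30/100 * 0.05 W/m*K = 0.015 W/m*K
Step 3: Blend thermal conductivity = 0.049 + 0.015 = 0.064 W/m*K

0.064 W/m*K


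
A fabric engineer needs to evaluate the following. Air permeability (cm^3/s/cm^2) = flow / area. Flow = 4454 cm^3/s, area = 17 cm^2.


Formula: Air Permeability = Airflow / Test Area
AP = 4454 cm^3/s / 17 cm^2
AP = 262.0 cm^3/s/cm^2

262.0 cm^3/s/cm^2


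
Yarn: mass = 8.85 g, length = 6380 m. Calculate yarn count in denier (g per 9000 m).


Formula: den = (mass_g / length_m) * 9000
Substituting: den = (8.85 / 6380) * 9000
Intermediate: 8.85 / 6380 = 0.00138715 g/m
den = 0.00138715 * 9000 = 12.5 denier

12.5 denier


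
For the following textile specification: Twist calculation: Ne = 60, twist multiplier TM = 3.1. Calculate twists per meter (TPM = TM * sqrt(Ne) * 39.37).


Formula: TPM = TM * sqrt(Ne) * 39.37
Step 1: sqrt(Ne) = sqrt(60) = 7.746
Step 2: TM * sqrt(Ne) = 3.1 * 7.746 = 24.0126
Step 3: TPM = 24.0126 * 39.37 = 945 twists/m

945 twists/m


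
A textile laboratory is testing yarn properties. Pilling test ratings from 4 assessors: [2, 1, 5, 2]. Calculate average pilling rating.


Formula: Mean = sum / count
Sum = 2 + 1 + 5 + 2 = 10
Mean = 10 / 4 = 2.5

2.5


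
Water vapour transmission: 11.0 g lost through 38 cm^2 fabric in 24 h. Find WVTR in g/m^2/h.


Formula: WVTR = mass_loss / (area * time)
Step 1: Convert area: 38 cm^2 = 0.0038 m^2
Step 2: WVTR = 11.0 g / (0.0038 m^2 * 24 h)
Step 3: WVTR = 11.0 / 0.0912 = 120.6 g/m^2/h

120.6 g/m^2/h


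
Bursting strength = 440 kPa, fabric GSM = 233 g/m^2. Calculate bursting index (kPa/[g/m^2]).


Formula: Bursting Index = Bursting Strength / Fabric GSM
BI = 440 kPa / 233 g/m^2
BI = 1.888 kPa/(g/m^2)

1.888 kPa/(g/m^2)


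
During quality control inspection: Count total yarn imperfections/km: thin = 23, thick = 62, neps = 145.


Formula: Total = thin places + thick places + neps
Total = 23 + 62 + 145
Total = 230 imperfections/km

230 imperfections/km


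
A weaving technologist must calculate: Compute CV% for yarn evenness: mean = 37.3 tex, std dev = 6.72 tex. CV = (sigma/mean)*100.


Formula: CV% = (standard deviation / mean) * 100
Step 1: Ratio = 6.72 / 37.3 = 0.180161
Step 2: CV% = 0.180161 * 100 = 18.0161% ≈ 18.0%

18.0%


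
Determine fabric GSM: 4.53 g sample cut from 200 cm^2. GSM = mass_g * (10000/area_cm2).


Formula: GSM = mass_g / area_m2
Step 1: Convert area: 200 cm^2 = 200 / 10000 = 0.02 m^2
Step 2: GSM = 4.53 g / 0.02 m^2 = 226.5 g/m^2

226.5 g/m^2


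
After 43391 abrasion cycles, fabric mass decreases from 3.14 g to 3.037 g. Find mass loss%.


Formula: Mass loss% = ((m_before - m_after) / m_before) * 100
Step 1: Mass loss = 3.14 - 3.037 = 0.103 g
Step 2: Ratio = 0.103 / 3.14 = 0.0328025
Step 3: Mass loss% = 0.0328025 * 100 = 3.28025% ≈ 3.28%

3.28%


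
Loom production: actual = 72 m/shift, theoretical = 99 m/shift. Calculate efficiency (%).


Formula: Efficiency% = (Actual output / Theoretical output) * 100
Efficiency% = (72 / 99) * 100
Efficiency% = 0.727273 * 100 = 72.7273% ≈ 72.7%

72.7%


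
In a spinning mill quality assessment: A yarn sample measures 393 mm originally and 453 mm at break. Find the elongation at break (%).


Formula: Elongation (%) = ((L_break - L0) / L0) * 100
Step 1: Extension = 453 - 393 = 60 mm
Step 2: Elongation = (60 / 393) * 100
Step 3: Elongation = 0.152672 * 100 = 15.2672% ≈ 15.3%

15.3%


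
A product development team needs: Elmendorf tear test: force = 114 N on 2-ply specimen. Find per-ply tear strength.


Formula: Per-ply strength = Total force / Number of plies
Per-ply = 114 N / 2
Per-ply = 57 N

57 N


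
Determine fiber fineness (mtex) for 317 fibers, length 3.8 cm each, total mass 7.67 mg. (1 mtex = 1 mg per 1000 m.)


Formula: fineness (mtex) = mass (mg) / total length (km) = (mass_mg / total_length_m) * 1000
Step 1: Convert fiber length: 3.8 cm = 0.038 m
Step 2: Total fiber length = 317 * 0.038 = 12.046 m
Step 3: Linear density = 7.67 mg / 12.046 m = 0.6367 mg/m
Step 4: fineness = 0.6367 * 1000 = 636.7 mtex

636.7 mtex


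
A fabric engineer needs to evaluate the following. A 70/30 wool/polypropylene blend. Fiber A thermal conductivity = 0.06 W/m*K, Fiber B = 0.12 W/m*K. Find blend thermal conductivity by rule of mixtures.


Formula: Blend property = (fraction_A * property_A) + (fraction_B * property_B)
Step 1: Contribution A = 70/100 * 0.06 W/m*K = 0.042 W/m*K
Step 2: Contribution B = 30/100 * 0.12 W/m*K = 0.036 W/m*K
Step 3: Blend thermal conductivity = 0.042 + 0.036 = 0.078 W/m*K

0.078 W/m*K


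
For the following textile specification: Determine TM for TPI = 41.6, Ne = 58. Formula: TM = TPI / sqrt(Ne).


Formula: TM = TPI / sqrt(Ne)
Step 1: sqrt(Ne) = sqrt(58) = 7.6158
Step 2: TM = 41.6 / 7.6158 = 5.46

5.46 TM


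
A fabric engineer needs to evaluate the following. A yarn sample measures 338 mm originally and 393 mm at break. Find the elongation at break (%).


Formula: Elongation (%) = ((L_break - L0) / L0) * 100
Step 1: Extension = 393 - 338 = 55 mm
Step 2: Elongation = (55 / 338) * 100
Step 3: Elongation = 0.162722 * 100 = 16.2722% ≈ 16.3%

16.3%


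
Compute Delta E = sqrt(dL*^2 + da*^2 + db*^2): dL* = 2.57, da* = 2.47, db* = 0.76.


Formula: Delta E = sqrt(dL*^2 + da*^2 + db*^2)
Step 1: dL*^2 = 2.57^2 = 6.6049
Step 2: da*^2 = 2.47^2 = 6.1009
Step 3: db*^2 = 0.76^2 = 0.5776
Step 4: Sum = 6.6049 + 6.1009 + 0.5776 = 13.2834
Step 5: Delta E = sqrt(13.2834) = 3.64

3.64 Delta E


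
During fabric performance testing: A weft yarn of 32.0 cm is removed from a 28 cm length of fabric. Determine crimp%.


Formula: Crimp% = ((L_yarn - L_fabric) / L_fabric) * 100
Step 1: Extension = 32.0 - 28 = 4.0 cm
Step 2: Crimp% = (4.0 / 28) * 100
Step 3: Crimp% = 0.142857 * 100 = 14.2857% ≈ 14.3%

14.3%


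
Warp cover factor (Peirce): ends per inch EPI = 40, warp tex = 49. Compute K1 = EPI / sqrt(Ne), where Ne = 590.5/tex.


Formula: K1 = EPI / sqrt(Ne), with Ne = 590.5 / tex_warp
Step 1: Ne = 590.5 / 49 = 12.051
Step 2: sqrt(Ne) = sqrt(12.051) = 3.4715
Step 3: K1 = 40 / 3.4715 = 11.5

11.5


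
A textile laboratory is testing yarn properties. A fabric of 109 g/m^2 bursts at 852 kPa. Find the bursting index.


Formula: Bursting Index = Bursting Strength / Fabric GSM
BI = 852 kPa / 109 g/m^2
BI = 7.817 kPa/(g/m^2)

7.817 kPa/(g/m^2)


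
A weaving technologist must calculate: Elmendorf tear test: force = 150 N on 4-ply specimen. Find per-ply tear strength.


Formula: Per-ply strength = Total force / Number of plies
Per-ply = 150 N / 4
Per-ply = 37.5 N

37.5 N


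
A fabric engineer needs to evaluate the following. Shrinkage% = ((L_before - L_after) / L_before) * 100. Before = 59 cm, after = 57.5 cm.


Formula: Shrinkage% = ((L_before - L_after) / L_before) * 100
Step 1: Shrinkage = 59 - 57.5 = 1.5 cm
Step 2: Shrinkage% = (1.5 / 59) * 100
Step 3: Shrinkage% = 0.025424 * 100 = 2.5424% ≈ 2.5%

2.5%


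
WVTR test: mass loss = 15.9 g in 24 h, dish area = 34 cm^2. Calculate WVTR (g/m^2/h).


Formula: WVTR = mass_loss / (area * time)
Step 1: Convert area: 34 cm^2 = 0.0034 m^2
Step 2: WVTR = 15.9 g / (0.0034 m^2 * 24 h)
Step 3: WVTR = 15.9 / 0.0816 = 194.9 g/m^2/h

194.9 g/m^2/h


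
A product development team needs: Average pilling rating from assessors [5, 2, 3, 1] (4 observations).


Formula: Mean = sum / count
Sum = 5 + 2 + 3 + 1 = 11
Mean = 11 / 4 = 2.8

2.8


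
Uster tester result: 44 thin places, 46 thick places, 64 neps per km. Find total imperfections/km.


Formula: Total = thin places + thick places + neps
Total = 44 + 46 + 64
Total = 154 imperfections/km

154 imperfections/km


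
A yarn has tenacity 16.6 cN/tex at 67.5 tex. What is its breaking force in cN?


Formula: Breaking force = Tenacity * Linear density
F = 16.6 cN/tex * 67.5 tex
F = 1120.50 cN

1120.50 cN


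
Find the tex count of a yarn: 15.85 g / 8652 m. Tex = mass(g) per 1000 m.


Formula: Tex = (mass_g / length_m) * 1000
Substituting: Tex = (15.85 / 8652) * 1000
Intermediate: 15.85 / 8652 = 0.00183195 g/m
Tex = 0.00183195 * 1000 = 1.83 tex

1.83 tex


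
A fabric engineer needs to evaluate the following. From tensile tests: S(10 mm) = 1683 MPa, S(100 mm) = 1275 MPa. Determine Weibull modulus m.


Formula: m = ln(L1/L2) / ln(S2/S1)
Step 1: ln(L1/L2) = ln(10/100) = -2.30259
Step 2: S2/S1 = 1275/1683 = 0.75758
Step 3: ln(S2/S1) = ln(0.75758) = -0.27763
Step 4: m = -2.30259 / -0.27763 = 8.29

8.29 (Weibull m)


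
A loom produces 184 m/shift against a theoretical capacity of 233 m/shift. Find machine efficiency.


Formula: Efficiency% = (Actual output / Theoretical output) * 100
Efficiency% = (184 / 233) * 100
Efficiency% = 0.7897 * 100 = 78.97% ≈ 79.0%

79.0%


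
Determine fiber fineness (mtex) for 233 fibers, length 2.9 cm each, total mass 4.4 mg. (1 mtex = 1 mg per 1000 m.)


Formula: fineness (mtex) = mass (mg) / total length (km) = (mass_mg / total_length_m) * 1000
Step 1: Convert fiber length: 2.9 cm = 0.029 m
Step 2: Total fiber length = 233 * 0.029 = 6.757 m
Step 3: Linear density = 4.4 mg / 6.757 m = 0.6512 mg/m
Step 4: fineness = 0.6512 * 1000 = 651.2 mtex

651.2 mtex


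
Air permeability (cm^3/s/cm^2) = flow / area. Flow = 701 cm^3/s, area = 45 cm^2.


Formula: Air Permeability = Airflow / Test Area
AP = 701 cm^3/s / 45 cm^2
AP = 15.6 cm^3/s/cm^2

15.6 cm^3/s/cm^2


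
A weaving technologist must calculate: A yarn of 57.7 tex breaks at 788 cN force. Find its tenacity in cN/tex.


Formula: Tenacity = Breaking force / Linear density
Tenacity = 788 cN / 57.7 tex
Tenacity = 13.66 cN/tex

13.66 cN/tex


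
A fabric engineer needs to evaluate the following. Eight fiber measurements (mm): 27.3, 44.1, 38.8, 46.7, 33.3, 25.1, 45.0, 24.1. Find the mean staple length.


Formula: Mean = sum of lengths / count
Sum = 27.3 + 44.1 + 38.8 + 46.7 + 33.3 + 25.1 + 45.0 + 24.1
Sum = 284.4 mm
Mean = 284.4 / 8 = 35.55 mm

35.55 mm


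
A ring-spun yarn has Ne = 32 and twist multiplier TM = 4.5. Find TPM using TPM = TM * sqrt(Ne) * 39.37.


Formula: TPM = TM * sqrt(Ne) * 39.37
Step 1: sqrt(Ne) = sqrt(32) = 5.6569
Step 2: TM * sqrt(Ne) = 4.5 * 5.6569 = 25.4561
Step 3: TPM = 25.4561 * 39.37 = 1002 twists/m

1002 twists/m


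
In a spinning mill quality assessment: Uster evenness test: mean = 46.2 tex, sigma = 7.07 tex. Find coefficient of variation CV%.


Formula: CV% = (standard deviation / mean) * 100
Step 1: Ratio = 7.07 / 46.2 = 0.15303
Step 2: CV% = 0.15303 * 100 = 15.303% ≈ 15.3%

15.3%


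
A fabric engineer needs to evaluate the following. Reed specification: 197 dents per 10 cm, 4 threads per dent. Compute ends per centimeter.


Formula: EPC = (dents per 10 cm * ends per dent) / 10
Step 1: Total ends per 10 cm = 197 * 4 = 788
Step 2: EPC = 788 / 10 = 78.8 ends/cm

78.8 ends/cm


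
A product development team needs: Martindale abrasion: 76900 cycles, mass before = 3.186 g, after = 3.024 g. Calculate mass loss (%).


Formula: Mass loss% = ((m_before - m_after) / m_before) * 100
Step 1: Mass loss = 3.186 - 3.024 = 0.162 g
Step 2: Ratio = 0.162 / 3.186 = 0.0508475
Step 3: Mass loss% = 0.0508475 * 100 = 5.08475% ≈ 5.08%

5.08%


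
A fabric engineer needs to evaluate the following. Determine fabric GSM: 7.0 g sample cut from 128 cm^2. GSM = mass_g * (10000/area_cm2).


Formula: GSM = mass_g / area_m2
Step 1: Convert area: 128 cm^2 = 128 / 10000 = 0.0128 m^2
Step 2: GSM = 7.0 g / 0.0128 m^2 = 546.9 g/m^2

546.9 g/m^2


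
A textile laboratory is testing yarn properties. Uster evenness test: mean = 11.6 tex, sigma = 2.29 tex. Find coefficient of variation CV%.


Formula: CV% = (standard deviation / mean) * 100
Step 1: Ratio = 2.29 / 11.6 = 0.197414
Step 2: CV% = 0.197414 * 100 = 19.7414% ≈ 19.7%

19.7%


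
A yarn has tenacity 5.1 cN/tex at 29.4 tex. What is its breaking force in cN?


Formula: Breaking force = Tenacity * Linear density
F = 5.1 cN/tex * 29.4 tex
F = 149.94 cN

149.94 cN


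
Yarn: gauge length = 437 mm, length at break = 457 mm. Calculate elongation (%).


Formula: Elongation (%) = ((L_break - L0) / L0) * 100
Step 1: Extension = 457 - 437 = 20 mm
Step 2: Elongation = (20 / 437) * 100
Step 3: Elongation = 0.045767 * 100 = 4.5767% ≈ 4.6%

4.6%


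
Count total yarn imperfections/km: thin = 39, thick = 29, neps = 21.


Formula: Total = thin places + thick places + neps
Total = 39 + 29 + 21
Total = 89 imperfections/km

89 imperfections/km


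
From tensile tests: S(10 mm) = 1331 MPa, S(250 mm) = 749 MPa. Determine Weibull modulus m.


Formula: m = ln(L1/L2) / ln(S2/S1)
Step 1: ln(L1/L2) = ln(10/250) = -3.21888
Step 2: S2/S1 = 749/1331 = 0.56273
Step 3: ln(S2/S1) = ln(0.56273) = -0.57496
Step 4: m = -3.21888 / -0.57496 = 5.60

5.60 (Weibull m)


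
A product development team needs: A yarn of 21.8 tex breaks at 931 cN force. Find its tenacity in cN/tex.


Formula: Tenacity = Breaking force / Linear density
Tenacity = 931 cN / 21.8 tex
Tenacity = 42.71 cN/tex

42.71 cN/tex


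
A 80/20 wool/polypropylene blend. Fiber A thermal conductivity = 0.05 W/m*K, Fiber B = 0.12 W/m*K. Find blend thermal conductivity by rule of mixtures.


Formula: Blend property = (fraction_A * property_A) + (fraction_B * property_B)
Step 1: Contribution A = 80/100 * 0.05 W/m*K = 0.04 W/m*K
Step 2: Contribution B = 20/100 * 0.12 W/m*K = 0.024 W/m*K
Step 3: Blend thermal conductivity = 0.04 + 0.024 = 0.064 W/m*K

0.064 W/m*K


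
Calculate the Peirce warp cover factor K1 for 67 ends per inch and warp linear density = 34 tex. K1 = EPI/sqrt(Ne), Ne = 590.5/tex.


Formula: K1 = EPI / sqrt(Ne), with Ne = 590.5 / tex_warp
Step 1: Ne = 590.5 / 34 = 17.368
Step 2: sqrt(Ne) = sqrt(17.368) = 4.1675
Step 3: K1 = 67 / 4.1675 = 16.1

16.1


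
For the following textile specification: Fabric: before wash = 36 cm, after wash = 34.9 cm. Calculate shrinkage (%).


Formula: Shrinkage% = ((L_before - L_after) / L_before) * 100
Step 1: Shrinkage = 36 - 34.9 = 1.1 cm
Step 2: Shrinkage% = (1.1 / 36) * 100
Step 3: Shrinkage% = 0.030556 * 100 = 3.0556% ≈ 3.1%

3.1%


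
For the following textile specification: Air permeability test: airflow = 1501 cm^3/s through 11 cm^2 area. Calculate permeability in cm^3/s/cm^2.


Formula: Air Permeability = Airflow / Test Area
AP = 1501 cm^3/s / 11 cm^2
AP = 136.5 cm^3/s/cm^2

136.5 cm^3/s/cm^2


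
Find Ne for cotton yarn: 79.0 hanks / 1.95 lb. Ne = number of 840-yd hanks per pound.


Formula: Ne = hanks / mass_lb
Substituting: Ne = 79.0 / 1.95
Ne = 40.5

40.5 Ne


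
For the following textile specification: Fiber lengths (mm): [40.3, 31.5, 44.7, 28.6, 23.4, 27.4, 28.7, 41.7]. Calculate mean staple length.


Formula: Mean = sum of lengths / count
Sum = 40.3 + 31.5 + 44.7 + 28.6 + 23.4 + 27.4 + 28.7 + 41.7
Sum = 266.3 mm
Mean = 266.3 / 8 = 33.29 mm

33.29 mm


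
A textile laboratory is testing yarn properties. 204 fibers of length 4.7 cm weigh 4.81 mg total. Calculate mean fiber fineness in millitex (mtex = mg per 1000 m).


Formula: fineness (mtex) = mass (mg) / total length (km) = (mass_mg / total_length_m) * 1000
Step 1: Convert fiber length: 4.7 cm = 0.047 m
Step 2: Total fiber length = 204 * 0.047 = 9.588 m
Step 3: Linear density = 4.81 mg / 9.588 m = 0.5017 mg/m
Step 4: fineness = 0.5017 * 1000 = 501.7 mtex

501.7 mtex


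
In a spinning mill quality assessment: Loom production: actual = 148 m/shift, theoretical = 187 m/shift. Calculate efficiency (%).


Formula: Efficiency% = (Actual output / Theoretical output) * 100
Efficiency% = (148 / 187) * 100
Efficiency% = 0.791444 * 100 = 79.1444% ≈ 79.1%

79.1%


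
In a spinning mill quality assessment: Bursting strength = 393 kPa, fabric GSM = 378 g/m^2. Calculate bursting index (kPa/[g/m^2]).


Formula: Bursting Index = Bursting Strength / Fabric GSM
BI = 393 kPa / 378 g/m^2
BI = 1.040 kPa/(g/m^2)

1.040 kPa/(g/m^2)


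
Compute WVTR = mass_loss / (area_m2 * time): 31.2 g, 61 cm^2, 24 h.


Formula: WVTR = mass_loss / (area * time)
Step 1: Convert area: 61 cm^2 = 0.0061 m^2
Step 2: WVTR = 31.2 g / (0.0061 m^2 * 24 h)
Step 3: WVTR = 31.2 / 0.1464 = 213.1 g/m^2/h

213.1 g/m^2/h


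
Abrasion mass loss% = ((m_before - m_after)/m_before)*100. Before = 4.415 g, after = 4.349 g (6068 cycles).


Formula: Mass loss% = ((m_before - m_after) / m_before) * 100
Step 1: Mass loss = 4.415 - 4.349 = 0.066 g
Step 2: Ratio = 0.066 / 4.415 = 0.014949
Step 3: Mass loss% = 0.014949 * 100 = 1.4949% ≈ 1.49%

1.49%


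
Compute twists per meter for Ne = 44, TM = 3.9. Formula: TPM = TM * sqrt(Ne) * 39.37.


Formula: TPM = TM * sqrt(Ne) * 39.37
Step 1: sqrt(Ne) = sqrt(44) = 6.6332
Step 2: TM * sqrt(Ne) = 3.9 * 6.6332 = 25.8695
Step 3: TPM = 25.8695 * 39.37 = 1018 twists/m

1018 twists/m


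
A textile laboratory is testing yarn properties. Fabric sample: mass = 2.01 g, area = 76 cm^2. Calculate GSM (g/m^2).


Formula: GSM = mass_g / area_m2
Step 1: Convert area: 76 cm^2 = 76 / 10000 = 0.0076 m^2
Step 2: GSM = 2.01 g / 0.0076 m^2 = 264.5 g/m^2

264.5 g/m^2


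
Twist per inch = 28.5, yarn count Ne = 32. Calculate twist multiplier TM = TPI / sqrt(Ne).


Formula: TM = TPI / sqrt(Ne)
Step 1: sqrt(Ne) = sqrt(32) = 5.6569
Step 2: TM = 28.5 / 5.6569 = 5.04

5.04 TM


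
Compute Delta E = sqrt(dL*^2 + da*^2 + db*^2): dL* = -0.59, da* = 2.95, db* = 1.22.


Formula: Delta E = sqrt(dL*^2 + da*^2 + db*^2)
Step 1: dL*^2 = (-0.59)^2 = 0.3481
Step 2: da*^2 = 2.95^2 = 8.7025
Step 3: db*^2 = 1.22^2 = 1.4884
Step 4: Sum = 0.3481 + 8.7025 + 1.4884 = 10.539
Step 5: Delta E = sqrt(10.539) = 3.25

3.25 Delta E


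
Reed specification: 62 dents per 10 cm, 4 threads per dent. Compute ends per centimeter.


Formula: EPC = (dents per 10 cm * ends per dent) / 10
Step 1: Total ends per 10 cm = 62 * 4 = 248
Step 2: EPC = 248 / 10 = 24.8 ends/cm

24.8 ends/cm


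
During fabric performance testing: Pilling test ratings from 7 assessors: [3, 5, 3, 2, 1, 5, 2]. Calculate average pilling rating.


Formula: Mean = sum / count
Sum = 3 + 5 + 3 + 2 + 1 + 5 + 2 = 21
Mean = 21 / 7 = 3.0

3.0


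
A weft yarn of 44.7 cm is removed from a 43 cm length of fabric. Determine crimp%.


Formula: Crimp% = ((L_yarn - L_fabric) / L_fabric) * 100
Step 1: Extension = 44.7 - 43 = 1.7 cm
Step 2: Crimp% = (1.7 / 43) * 100
Step 3: Crimp% = 0.039535 * 100 = 3.9535% ≈ 4.0%

4.0%


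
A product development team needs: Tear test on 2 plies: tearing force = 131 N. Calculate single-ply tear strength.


Formula: Per-ply strength = Total force / Number of plies
Per-ply = 131 N / 2
Per-ply = 65.5 N

65.5 N


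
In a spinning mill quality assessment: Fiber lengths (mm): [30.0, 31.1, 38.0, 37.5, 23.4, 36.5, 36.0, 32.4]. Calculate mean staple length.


Formula: Mean = sum of lengths / count
Sum = 30.0 + 31.1 + 38.0 + 37.5 + 23.4 + 36.5 + 36.0 + 32.4
Sum = 264.9 mm
Mean = 264.9 / 8 = 33.11 mm

33.11 mm


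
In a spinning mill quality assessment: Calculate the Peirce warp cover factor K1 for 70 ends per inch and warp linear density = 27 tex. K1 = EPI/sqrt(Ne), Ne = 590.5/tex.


Formula: K1 = EPI / sqrt(Ne), with Ne = 590.5 / tex_warp
Step 1: Ne = 590.5 / 27 = 21.87
Step 2: sqrt(Ne) = sqrt(21.87) = 4.6765
Step 3: K1 = 70 / 4.6765 = 15.0

15.0


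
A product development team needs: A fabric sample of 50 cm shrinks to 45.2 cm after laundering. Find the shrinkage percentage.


Formula: Shrinkage% = ((L_before - L_after) / L_before) * 100
Step 1: Shrinkage = 50 - 45.2 = 4.8 cm
Step 2: Shrinkage% = (4.8 / 50) * 100
Step 3: Shrinkage% = 0.096 * 100 = 9.6%

9.6%


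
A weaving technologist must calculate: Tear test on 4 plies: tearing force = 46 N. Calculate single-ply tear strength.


Formula: Per-ply strength = Total force / Number of plies
Per-ply = 46 N / 4
Per-ply = 11.5 N

11.5 N


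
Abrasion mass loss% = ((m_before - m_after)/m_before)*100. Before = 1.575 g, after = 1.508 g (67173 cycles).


Formula: Mass loss% = ((m_before - m_after) / m_before) * 100
Step 1: Mass loss = 1.575 - 1.508 = 0.067 g
Step 2: Ratio = 0.067 / 1.575 = 0.0425397
Step 3: Mass loss% = 0.0425397 * 100 = 4.25397% ≈ 4.25%

4.25%


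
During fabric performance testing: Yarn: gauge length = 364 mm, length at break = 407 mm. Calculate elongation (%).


Formula: Elongation (%) = ((L_break - L0) / L0) * 100
Step 1: Extension = 407 - 364 = 43 mm
Step 2: Elongation = (43 / 364) * 100
Step 3: Elongation = 0.118132 * 100 = 11.8132% ≈ 11.8%

11.8%


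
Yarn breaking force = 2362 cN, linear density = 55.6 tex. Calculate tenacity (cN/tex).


Formula: Tenacity = Breaking force / Linear density
Tenacity = 2362 cN / 55.6 tex
Tenacity = 42.48 cN/tex

42.48 cN/tex


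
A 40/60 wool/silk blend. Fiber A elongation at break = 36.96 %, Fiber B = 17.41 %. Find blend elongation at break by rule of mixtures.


Formula: Blend property = (fraction_A * property_A) + (fraction_B * property_B)
Step 1: Contribution A = 40/100 * 36.96 % = 14.784 %
Step 2: Contribution B = 60/100 * 17.41 % = 10.446 %
Step 3: Blend elongation at break = 14.784 + 10.446 = 25.23 %

25.23 %


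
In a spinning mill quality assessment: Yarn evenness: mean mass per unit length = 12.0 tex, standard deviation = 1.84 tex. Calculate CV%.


Formula: CV% = (standard deviation / mean) * 100
Step 1: Ratio = 1.84 / 12.0 = 0.153333
Step 2: CV% = 0.153333 * 100 = 15.3333% ≈ 15.3%

15.3%


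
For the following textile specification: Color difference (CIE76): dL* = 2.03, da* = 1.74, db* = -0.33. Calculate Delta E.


Formula: Delta E = sqrt(dL*^2 + da*^2 + db*^2)
Step 1: dL*^2 = 2.03^2 = 4.1209
Step 2: da*^2 = 1.74^2 = 3.0276
Step 3: db*^2 = (-0.33)^2 = 0.1089
Step 4: Sum = 4.1209 + 3.0276 + 0.1089 = 7.2574
Step 5: Delta E = sqrt(7.2574) = 2.69

2.69 Delta E


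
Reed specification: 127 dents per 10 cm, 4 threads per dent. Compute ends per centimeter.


Formula: EPC = (dents per 10 cm * ends per dent) / 10
Step 1: Total ends per 10 cm = 127 * 4 = 508
Step 2: EPC = 508 / 10 = 50.8 ends/cm

50.8 ends/cm


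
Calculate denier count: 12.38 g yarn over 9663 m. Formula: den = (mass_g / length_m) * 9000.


Formula: den = (mass_g / length_m) * 9000
Substituting: den = (12.38 / 9663) * 9000
Intermediate: 12.38 / 9663 = 0.00128118 g/m
den = 0.00128118 * 9000 = 11.5 denier

11.5 denier


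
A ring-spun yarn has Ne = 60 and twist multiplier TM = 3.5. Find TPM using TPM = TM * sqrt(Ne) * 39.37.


Formula: TPM = TM * sqrt(Ne) * 39.37
Step 1: sqrt(Ne) = sqrt(60) = 7.746
Step 2: TM * sqrt(Ne) = 3.5 * 7.746 = 27.111
Step 3: TPM = 27.111 * 39.37 = 1067 twists/m

1067 twists/m


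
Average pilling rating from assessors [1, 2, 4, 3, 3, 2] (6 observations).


Formula: Mean = sum / count
Sum = 1 + 2 + 4 + 3 + 3 + 2 = 15
Mean = 15 / 6 = 2.5

2.5


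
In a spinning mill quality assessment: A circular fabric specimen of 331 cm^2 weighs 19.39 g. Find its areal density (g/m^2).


Formula: GSM = mass_g / area_m2
Step 1: Convert area: 331 cm^2 = 331 / 10000 = 0.0331 m^2
Step 2: GSM = 19.39 g / 0.0331 m^2 = 585.8 g/m^2

585.8 g/m^2


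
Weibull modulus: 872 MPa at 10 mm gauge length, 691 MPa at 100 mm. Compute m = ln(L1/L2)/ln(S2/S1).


Formula: m = ln(L1/L2) / ln(S2/S1)
Step 1: ln(L1/L2) = ln(10/100) = -2.30259
Step 2: S2/S1 = 691/872 = 0.79243
Step 3: ln(S2/S1) = ln(0.79243) = -0.23265
Step 4: m = -2.30259 / -0.23265 = 9.90

9.90 (Weibull m)


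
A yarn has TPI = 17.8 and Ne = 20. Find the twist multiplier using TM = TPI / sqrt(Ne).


Formula: TM = TPI / sqrt(Ne)
Step 1: sqrt(Ne) = sqrt(20) = 4.4721
Step 2: TM = 17.8 / 4.4721 = 3.98

3.98 TM


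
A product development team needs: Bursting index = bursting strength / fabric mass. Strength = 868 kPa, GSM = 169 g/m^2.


Formula: Bursting Index = Bursting Strength / Fabric GSM
BI = 868 kPa / 169 g/m^2
BI = 5.136 kPa/(g/m^2)

5.136 kPa/(g/m^2)
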